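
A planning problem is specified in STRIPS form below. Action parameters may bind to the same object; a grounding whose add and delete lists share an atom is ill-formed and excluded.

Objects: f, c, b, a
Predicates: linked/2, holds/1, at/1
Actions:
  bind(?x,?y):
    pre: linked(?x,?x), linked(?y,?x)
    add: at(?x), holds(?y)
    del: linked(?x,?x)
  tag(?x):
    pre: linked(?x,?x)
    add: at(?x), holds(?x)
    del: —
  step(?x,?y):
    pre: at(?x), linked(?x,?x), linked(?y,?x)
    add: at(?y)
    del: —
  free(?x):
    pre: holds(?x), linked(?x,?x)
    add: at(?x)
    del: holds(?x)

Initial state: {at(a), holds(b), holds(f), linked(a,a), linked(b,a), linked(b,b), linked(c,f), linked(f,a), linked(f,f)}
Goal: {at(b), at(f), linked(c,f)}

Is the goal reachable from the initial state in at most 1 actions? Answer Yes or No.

No

1. bind(f,f)  →  {at(a), at(f), holds(b), holds(f), linked(a,a), linked(b,a), linked(b,b), linked(c,f), linked(f,a)}
2. bind(b,b)  →  {at(a), at(b), at(f), holds(b), holds(f), linked(a,a), linked(b,a), linked(c,f), linked(f,a)}
optimal plan length = 2; 2 > 1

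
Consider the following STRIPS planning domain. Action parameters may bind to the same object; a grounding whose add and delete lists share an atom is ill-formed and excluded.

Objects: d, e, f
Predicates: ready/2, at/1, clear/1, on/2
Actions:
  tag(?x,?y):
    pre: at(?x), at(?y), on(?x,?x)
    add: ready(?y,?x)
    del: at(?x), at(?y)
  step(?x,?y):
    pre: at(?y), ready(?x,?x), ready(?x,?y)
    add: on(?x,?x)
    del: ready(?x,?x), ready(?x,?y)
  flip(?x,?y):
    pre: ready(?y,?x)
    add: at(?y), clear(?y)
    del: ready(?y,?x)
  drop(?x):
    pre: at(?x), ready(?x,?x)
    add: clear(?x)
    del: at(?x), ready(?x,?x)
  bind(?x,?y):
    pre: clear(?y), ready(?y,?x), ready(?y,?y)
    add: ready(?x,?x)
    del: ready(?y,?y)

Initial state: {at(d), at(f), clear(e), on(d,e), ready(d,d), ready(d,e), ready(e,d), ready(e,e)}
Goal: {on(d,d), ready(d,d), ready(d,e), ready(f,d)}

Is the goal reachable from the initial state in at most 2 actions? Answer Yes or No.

No

1. step(d,d)  →  {at(d), at(f), clear(e), on(d,d), on(d,e), ready(d,e), ready(e,d), ready(e,e)}
2. tag(d,f)  →  {clear(e), on(d,d), on(d,e), ready(d,e), ready(e,d), ready(e,e), ready(f,d)}
3. bind(d,e)  →  {clear(e), on(d,d), on(d,e), ready(d,d), ready(d,e), ready(e,d), ready(f,d)}
optimal plan length = 3; 3 > 2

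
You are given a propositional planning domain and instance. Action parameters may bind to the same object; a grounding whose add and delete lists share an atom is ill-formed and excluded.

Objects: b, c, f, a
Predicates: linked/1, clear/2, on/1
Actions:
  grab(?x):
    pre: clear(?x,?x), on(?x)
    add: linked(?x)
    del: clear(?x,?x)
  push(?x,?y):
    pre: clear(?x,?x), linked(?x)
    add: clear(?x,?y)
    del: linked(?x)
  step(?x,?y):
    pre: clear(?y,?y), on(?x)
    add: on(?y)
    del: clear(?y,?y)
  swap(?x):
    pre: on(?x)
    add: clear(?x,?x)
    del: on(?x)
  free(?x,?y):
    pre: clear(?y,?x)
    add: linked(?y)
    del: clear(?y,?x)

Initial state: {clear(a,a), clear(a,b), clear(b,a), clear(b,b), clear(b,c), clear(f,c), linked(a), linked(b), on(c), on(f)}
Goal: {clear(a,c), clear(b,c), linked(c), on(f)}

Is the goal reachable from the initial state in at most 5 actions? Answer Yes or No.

1. push(a,c)  →  {clear(a,a), clear(a,b), clear(a,c), clear(b,a), clear(b,b), clear(b,c), clear(f,c), linked(b), on(c), on(f)}
2. swap(c)  →  {clear(a,a), clear(a,b), clear(a,c), clear(b,a), clear(b,b), clear(b,c), clear(c,c), clear(f,c), linked(b), on(f)}
3. free(c,c)  →  {clear(a,a), clear(a,b), clear(a,c), clear(b,a), clear(b,b), clear(b,c), clear(f,c), linked(b), linked(c), on(f)}
optimal plan length = 3; 3 ≤ 5

Yes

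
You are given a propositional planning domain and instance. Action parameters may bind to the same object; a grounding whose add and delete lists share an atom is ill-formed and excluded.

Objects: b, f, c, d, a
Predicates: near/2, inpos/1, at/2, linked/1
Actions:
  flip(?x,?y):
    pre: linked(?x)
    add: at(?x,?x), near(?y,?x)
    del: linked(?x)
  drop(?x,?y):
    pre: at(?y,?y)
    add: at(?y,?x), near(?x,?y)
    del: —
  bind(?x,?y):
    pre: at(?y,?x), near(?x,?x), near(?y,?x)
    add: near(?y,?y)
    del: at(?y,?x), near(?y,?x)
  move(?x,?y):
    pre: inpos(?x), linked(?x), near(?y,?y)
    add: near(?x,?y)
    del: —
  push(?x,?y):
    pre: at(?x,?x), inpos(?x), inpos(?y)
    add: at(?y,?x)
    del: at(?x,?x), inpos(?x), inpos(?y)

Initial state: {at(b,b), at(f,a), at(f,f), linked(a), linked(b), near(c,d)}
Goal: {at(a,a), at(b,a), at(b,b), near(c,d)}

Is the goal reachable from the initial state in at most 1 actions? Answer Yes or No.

No

1. flip(a,b)  →  {at(a,a), at(b,b), at(f,a), at(f,f), linked(b), near(b,a), near(c,d)}
2. drop(a,b)  →  {at(a,a), at(b,a), at(b,b), at(f,a), at(f,f), linked(b), near(a,b), near(b,a), near(c,d)}
optimal plan length = 2; 2 > 1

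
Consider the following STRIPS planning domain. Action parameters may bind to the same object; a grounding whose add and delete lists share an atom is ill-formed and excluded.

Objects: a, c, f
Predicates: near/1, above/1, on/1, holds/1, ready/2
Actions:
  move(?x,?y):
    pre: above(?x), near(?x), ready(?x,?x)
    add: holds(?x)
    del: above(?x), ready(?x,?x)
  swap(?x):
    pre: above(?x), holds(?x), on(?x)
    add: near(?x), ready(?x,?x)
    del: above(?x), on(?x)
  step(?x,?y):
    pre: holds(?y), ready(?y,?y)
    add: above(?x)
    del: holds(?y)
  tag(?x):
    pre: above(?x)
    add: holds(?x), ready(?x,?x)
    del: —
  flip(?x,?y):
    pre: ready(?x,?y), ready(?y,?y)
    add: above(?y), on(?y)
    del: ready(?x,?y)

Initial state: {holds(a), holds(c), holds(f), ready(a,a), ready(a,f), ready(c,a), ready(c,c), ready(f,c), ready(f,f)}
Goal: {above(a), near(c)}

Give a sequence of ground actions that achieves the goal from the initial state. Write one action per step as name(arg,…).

1. step(a,a)  →  {above(a), holds(c), holds(f), ready(a,a), ready(a,f), ready(c,a), ready(c,c), ready(f,c), ready(f,f)}
2. flip(c,c)  →  {above(a), above(c), holds(c), holds(f), on(c), ready(a,a), ready(a,f), ready(c,a), ready(f,c), ready(f,f)}
3. swap(c)  →  {above(a), holds(c), holds(f), near(c), ready(a,a), ready(a,f), ready(c,a), ready(c,c), ready(f,c), ready(f,f)}

step(a,a); flip(c,c); swap(c)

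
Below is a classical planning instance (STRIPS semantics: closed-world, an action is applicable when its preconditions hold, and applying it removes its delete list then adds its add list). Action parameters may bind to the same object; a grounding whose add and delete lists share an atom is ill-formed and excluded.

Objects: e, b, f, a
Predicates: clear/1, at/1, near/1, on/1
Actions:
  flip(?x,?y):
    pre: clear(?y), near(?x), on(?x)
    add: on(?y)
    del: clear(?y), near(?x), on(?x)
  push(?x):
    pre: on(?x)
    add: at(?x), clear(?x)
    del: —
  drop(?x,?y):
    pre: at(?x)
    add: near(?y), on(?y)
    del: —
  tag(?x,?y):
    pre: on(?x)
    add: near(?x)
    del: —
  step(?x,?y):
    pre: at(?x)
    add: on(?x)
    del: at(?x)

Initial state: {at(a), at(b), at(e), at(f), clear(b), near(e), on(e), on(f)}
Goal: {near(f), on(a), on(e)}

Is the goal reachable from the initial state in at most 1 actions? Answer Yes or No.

No

1. drop(e,f)  →  {at(a), at(b), at(e), at(f), clear(b), near(e), near(f), on(e), on(f)}
2. drop(e,a)  →  {at(a), at(b), at(e), at(f), clear(b), near(a), near(e), near(f), on(a), on(e), on(f)}
optimal plan length = 2; 2 > 1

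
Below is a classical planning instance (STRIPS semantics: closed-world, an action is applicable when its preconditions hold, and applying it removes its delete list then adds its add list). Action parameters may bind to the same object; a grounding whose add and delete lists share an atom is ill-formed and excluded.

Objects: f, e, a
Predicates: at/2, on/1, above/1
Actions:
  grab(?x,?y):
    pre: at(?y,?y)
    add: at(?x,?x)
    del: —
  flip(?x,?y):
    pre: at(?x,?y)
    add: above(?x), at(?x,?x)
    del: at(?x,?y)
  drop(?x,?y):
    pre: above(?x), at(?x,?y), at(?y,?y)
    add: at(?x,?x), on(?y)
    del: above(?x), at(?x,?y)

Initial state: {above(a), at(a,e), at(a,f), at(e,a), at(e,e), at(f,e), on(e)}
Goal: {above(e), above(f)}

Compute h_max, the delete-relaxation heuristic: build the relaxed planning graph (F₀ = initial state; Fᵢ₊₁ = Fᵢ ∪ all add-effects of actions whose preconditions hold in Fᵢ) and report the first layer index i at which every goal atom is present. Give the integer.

1

F0 = init (7 atoms)
F1 = F0 ∪ {above(e), above(f), at(a,a), at(f,f)}  (11 atoms)
goal ⊆ F1  ⇒  h_max = 1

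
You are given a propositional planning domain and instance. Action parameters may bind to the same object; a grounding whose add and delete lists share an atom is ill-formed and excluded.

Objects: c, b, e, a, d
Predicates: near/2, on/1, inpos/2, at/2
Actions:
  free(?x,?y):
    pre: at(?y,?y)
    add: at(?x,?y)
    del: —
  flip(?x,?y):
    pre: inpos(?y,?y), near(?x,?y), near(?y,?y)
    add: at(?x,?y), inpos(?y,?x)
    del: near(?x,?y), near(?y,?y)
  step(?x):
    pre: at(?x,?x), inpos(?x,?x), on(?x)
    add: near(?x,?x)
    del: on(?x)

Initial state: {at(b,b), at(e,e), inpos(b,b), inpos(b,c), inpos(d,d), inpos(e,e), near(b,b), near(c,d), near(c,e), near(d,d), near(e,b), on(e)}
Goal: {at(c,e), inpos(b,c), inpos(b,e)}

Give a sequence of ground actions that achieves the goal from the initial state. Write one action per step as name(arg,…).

1. free(c,e)  →  {at(b,b), at(c,e), at(e,e), inpos(b,b), inpos(b,c), inpos(d,d), inpos(e,e), near(b,b), near(c,d), near(c,e), near(d,d), near(e,b), on(e)}
2. flip(e,b)  →  {at(b,b), at(c,e), at(e,b), at(e,e), inpos(b,b), inpos(b,c), inpos(b,e), inpos(d,d), inpos(e,e), near(c,d), near(c,e), near(d,d), on(e)}

free(c,e); flip(e,b)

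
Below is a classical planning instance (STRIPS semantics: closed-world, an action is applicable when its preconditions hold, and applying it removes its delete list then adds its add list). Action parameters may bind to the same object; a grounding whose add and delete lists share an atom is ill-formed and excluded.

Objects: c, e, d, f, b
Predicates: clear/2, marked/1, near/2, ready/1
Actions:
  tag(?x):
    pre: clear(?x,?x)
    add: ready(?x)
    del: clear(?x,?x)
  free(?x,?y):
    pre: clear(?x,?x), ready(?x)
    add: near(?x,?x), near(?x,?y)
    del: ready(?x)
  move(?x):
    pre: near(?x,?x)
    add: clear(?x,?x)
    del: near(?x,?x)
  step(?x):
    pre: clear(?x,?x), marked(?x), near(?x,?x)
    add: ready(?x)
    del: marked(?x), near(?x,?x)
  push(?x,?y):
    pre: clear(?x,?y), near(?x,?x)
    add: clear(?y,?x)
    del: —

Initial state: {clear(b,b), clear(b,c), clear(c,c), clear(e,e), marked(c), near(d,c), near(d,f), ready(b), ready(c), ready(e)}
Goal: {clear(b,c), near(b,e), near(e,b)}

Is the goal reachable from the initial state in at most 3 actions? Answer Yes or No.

1. free(e,b)  →  {clear(b,b), clear(b,c), clear(c,c), clear(e,e), marked(c), near(d,c), near(d,f), near(e,b), near(e,e), ready(b), ready(c)}
2. free(b,e)  →  {clear(b,b), clear(b,c), clear(c,c), clear(e,e), marked(c), near(b,b), near(b,e), near(d,c), near(d,f), near(e,b), near(e,e), ready(c)}
optimal plan length = 2; 2 ≤ 3

Yes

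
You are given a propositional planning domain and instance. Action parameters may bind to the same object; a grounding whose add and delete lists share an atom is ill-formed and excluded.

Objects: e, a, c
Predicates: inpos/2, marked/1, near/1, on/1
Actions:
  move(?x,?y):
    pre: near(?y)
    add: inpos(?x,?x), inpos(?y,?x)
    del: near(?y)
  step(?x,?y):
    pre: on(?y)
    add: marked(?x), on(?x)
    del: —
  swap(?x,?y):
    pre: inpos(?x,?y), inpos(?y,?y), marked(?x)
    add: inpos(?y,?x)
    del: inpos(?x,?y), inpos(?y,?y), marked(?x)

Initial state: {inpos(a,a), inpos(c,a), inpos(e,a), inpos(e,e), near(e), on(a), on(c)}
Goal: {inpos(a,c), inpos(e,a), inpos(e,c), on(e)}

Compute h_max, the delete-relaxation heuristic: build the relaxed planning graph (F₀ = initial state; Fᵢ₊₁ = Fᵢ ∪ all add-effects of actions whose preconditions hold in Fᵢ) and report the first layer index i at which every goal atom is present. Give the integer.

F0 = init (7 atoms)
F1 = F0 ∪ {inpos(c,c), inpos(e,c), marked(a), marked(c), marked(e), on(e)}  (13 atoms)
F2 = F1 ∪ {inpos(a,c), inpos(a,e), inpos(c,e)}  (16 atoms)
goal ⊆ F2  ⇒  h_max = 2

2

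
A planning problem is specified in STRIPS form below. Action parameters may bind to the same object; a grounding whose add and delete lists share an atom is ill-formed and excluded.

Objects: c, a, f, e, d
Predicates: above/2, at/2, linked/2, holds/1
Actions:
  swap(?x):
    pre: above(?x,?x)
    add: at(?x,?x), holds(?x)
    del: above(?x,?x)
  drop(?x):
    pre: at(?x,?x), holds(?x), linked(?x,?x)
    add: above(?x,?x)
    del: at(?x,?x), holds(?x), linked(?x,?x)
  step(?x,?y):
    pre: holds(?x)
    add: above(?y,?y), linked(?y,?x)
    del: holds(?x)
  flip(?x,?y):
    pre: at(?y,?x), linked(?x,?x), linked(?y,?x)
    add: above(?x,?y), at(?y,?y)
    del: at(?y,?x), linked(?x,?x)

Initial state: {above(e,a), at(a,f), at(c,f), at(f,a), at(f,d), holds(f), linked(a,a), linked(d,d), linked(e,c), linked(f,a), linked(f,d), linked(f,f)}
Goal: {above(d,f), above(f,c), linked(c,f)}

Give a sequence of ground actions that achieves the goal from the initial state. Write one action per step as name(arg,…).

1. step(f,c)  →  {above(c,c), above(e,a), at(a,f), at(c,f), at(f,a), at(f,d), linked(a,a), linked(c,f), linked(d,d), linked(e,c), linked(f,a), linked(f,d), linked(f,f)}
2. flip(f,c)  →  {above(c,c), above(e,a), above(f,c), at(a,f), at(c,c), at(f,a), at(f,d), linked(a,a), linked(c,f), linked(d,d), linked(e,c), linked(f,a), linked(f,d)}
3. flip(d,f)  →  {above(c,c), above(d,f), above(e,a), above(f,c), at(a,f), at(c,c), at(f,a), at(f,f), linked(a,a), linked(c,f), linked(e,c), linked(f,a), linked(f,d)}

step(f,c); flip(f,c); flip(d,f)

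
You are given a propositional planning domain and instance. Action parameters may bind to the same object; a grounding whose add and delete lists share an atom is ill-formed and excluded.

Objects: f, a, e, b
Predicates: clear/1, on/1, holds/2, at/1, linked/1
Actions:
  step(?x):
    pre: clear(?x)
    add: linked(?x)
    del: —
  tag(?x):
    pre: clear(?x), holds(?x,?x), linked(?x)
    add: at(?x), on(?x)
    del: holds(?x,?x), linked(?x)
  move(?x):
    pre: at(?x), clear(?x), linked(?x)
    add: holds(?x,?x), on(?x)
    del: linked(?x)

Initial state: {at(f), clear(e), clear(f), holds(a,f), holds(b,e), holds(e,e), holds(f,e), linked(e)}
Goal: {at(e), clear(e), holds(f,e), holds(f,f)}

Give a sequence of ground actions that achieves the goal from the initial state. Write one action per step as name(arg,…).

step(f); tag(e); move(f)

1. step(f)  →  {at(f), clear(e), clear(f), holds(a,f), holds(b,e), holds(e,e), holds(f,e), linked(e), linked(f)}
2. tag(e)  →  {at(e), at(f), clear(e), clear(f), holds(a,f), holds(b,e), holds(f,e), linked(f), on(e)}
3. move(f)  →  {at(e), at(f), clear(e), clear(f), holds(a,f), holds(b,e), holds(f,e), holds(f,f), on(e), on(f)}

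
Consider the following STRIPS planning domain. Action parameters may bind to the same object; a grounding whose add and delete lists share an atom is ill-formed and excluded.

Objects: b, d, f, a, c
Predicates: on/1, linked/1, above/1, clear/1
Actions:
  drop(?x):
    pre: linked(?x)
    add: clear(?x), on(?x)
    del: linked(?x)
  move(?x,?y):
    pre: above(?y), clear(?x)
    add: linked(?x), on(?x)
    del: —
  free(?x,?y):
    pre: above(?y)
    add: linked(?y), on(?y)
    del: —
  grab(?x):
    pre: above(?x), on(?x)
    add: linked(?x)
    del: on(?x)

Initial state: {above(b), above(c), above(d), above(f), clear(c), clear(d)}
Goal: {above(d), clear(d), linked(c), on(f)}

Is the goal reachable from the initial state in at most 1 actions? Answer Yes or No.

No

1. move(c,b)  →  {above(b), above(c), above(d), above(f), clear(c), clear(d), linked(c), on(c)}
2. free(b,f)  →  {above(b), above(c), above(d), above(f), clear(c), clear(d), linked(c), linked(f), on(c), on(f)}
optimal plan length = 2; 2 > 1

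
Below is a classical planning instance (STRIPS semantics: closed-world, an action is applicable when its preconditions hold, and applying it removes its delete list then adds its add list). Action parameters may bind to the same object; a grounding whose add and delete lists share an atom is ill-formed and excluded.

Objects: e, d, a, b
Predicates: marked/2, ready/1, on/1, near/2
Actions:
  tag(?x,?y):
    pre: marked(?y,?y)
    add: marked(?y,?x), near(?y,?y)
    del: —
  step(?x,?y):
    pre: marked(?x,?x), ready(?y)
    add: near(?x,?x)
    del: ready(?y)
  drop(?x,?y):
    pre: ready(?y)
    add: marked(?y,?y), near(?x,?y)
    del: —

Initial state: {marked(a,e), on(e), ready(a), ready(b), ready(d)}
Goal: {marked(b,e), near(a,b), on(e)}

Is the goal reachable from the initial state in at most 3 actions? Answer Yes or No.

Yes

1. drop(a,b)  →  {marked(a,e), marked(b,b), near(a,b), on(e), ready(a), ready(b), ready(d)}
2. tag(e,b)  →  {marked(a,e), marked(b,b), marked(b,e), near(a,b), near(b,b), on(e), ready(a), ready(b), ready(d)}
optimal plan length = 2; 2 ≤ 3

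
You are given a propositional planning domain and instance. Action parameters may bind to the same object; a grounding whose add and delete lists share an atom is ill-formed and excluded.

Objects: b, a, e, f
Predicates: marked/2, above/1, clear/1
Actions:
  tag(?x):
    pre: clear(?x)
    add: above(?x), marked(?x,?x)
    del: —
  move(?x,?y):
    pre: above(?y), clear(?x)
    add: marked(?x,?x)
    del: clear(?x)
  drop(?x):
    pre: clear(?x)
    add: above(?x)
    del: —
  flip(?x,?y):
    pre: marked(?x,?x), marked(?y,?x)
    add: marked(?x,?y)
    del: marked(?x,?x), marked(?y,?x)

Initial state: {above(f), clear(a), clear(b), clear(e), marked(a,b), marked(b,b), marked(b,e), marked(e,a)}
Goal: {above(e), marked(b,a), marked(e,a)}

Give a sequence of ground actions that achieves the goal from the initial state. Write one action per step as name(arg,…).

1. tag(e)  →  {above(e), above(f), clear(a), clear(b), clear(e), marked(a,b), marked(b,b), marked(b,e), marked(e,a), marked(e,e)}
2. flip(b,a)  →  {above(e), above(f), clear(a), clear(b), clear(e), marked(b,a), marked(b,e), marked(e,a), marked(e,e)}

tag(e); flip(b,a)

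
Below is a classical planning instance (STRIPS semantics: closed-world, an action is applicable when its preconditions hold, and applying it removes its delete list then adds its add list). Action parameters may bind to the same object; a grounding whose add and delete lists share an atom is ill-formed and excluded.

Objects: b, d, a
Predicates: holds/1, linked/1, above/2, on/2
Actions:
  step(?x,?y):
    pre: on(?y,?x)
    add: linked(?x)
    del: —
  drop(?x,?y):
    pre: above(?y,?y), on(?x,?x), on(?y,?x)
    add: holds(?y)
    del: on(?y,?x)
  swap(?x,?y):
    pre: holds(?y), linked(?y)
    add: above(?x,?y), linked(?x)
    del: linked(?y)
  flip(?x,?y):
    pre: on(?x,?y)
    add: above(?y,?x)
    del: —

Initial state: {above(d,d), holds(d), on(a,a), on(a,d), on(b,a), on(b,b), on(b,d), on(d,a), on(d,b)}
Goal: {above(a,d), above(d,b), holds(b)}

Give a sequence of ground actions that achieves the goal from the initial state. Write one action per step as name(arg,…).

flip(b,b); drop(b,b); flip(b,d); flip(d,a)

1. flip(b,b)  →  {above(b,b), above(d,d), holds(d), on(a,a), on(a,d), on(b,a), on(b,b), on(b,d), on(d,a), on(d,b)}
2. drop(b,b)  →  {above(b,b), above(d,d), holds(b), holds(d), on(a,a), on(a,d), on(b,a), on(b,d), on(d,a), on(d,b)}
3. flip(b,d)  →  {above(b,b), above(d,b), above(d,d), holds(b), holds(d), on(a,a), on(a,d), on(b,a), on(b,d), on(d,a), on(d,b)}
4. flip(d,a)  →  {above(a,d), above(b,b), above(d,b), above(d,d), holds(b), holds(d), on(a,a), on(a,d), on(b,a), on(b,d), on(d,a), on(d,b)}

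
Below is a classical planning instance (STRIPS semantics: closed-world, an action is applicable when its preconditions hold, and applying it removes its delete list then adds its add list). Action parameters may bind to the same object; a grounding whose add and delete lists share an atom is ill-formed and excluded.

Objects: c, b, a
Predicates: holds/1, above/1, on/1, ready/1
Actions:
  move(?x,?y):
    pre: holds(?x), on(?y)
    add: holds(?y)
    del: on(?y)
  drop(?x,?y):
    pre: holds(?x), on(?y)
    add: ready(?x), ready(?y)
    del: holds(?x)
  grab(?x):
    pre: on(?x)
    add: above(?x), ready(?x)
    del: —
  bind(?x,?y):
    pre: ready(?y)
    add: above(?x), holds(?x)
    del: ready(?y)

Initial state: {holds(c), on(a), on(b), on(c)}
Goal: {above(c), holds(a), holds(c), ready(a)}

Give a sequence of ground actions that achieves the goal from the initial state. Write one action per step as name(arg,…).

drop(c,a); bind(c,c); move(c,a)

1. drop(c,a)  →  {on(a), on(b), on(c), ready(a), ready(c)}
2. bind(c,c)  →  {above(c), holds(c), on(a), on(b), on(c), ready(a)}
3. move(c,a)  →  {above(c), holds(a), holds(c), on(b), on(c), ready(a)}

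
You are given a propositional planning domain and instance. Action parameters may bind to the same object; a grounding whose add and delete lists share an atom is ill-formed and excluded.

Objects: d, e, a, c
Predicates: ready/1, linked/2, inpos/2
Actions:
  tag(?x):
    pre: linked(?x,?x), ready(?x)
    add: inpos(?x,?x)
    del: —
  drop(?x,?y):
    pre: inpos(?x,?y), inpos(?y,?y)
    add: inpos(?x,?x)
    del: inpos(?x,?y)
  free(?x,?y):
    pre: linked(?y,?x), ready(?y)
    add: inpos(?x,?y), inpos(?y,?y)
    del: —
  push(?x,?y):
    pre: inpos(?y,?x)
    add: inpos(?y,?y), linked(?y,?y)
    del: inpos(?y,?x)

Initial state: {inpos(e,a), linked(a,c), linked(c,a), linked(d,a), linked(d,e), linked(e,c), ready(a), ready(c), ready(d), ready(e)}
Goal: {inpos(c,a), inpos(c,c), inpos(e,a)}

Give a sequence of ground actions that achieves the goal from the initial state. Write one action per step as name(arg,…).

1. free(a,c)  →  {inpos(a,c), inpos(c,c), inpos(e,a), linked(a,c), linked(c,a), linked(d,a), linked(d,e), linked(e,c), ready(a), ready(c), ready(d), ready(e)}
2. free(c,a)  →  {inpos(a,a), inpos(a,c), inpos(c,a), inpos(c,c), inpos(e,a), linked(a,c), linked(c,a), linked(d,a), linked(d,e), linked(e,c), ready(a), ready(c), ready(d), ready(e)}

free(a,c); free(c,a)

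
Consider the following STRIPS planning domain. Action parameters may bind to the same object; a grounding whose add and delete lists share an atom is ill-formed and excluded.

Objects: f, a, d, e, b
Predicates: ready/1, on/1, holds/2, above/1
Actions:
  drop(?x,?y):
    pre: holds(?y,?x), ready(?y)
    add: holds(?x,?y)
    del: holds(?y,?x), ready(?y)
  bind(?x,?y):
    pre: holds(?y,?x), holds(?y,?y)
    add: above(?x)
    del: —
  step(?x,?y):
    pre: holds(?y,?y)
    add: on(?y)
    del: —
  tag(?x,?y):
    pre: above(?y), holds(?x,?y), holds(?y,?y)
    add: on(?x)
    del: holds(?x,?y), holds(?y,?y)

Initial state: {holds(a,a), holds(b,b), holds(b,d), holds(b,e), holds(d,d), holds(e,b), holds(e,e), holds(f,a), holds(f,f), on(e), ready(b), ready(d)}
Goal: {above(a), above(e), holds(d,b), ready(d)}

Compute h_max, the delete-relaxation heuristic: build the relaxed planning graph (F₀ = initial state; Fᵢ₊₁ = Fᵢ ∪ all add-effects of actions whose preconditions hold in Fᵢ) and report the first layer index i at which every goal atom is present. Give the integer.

1

F0 = init (12 atoms)
F1 = F0 ∪ {above(a), above(b), above(d), above(e), above(f), holds(d,b), on(a), on(b), on(d), on(f)}  (22 atoms)
goal ⊆ F1  ⇒  h_max = 1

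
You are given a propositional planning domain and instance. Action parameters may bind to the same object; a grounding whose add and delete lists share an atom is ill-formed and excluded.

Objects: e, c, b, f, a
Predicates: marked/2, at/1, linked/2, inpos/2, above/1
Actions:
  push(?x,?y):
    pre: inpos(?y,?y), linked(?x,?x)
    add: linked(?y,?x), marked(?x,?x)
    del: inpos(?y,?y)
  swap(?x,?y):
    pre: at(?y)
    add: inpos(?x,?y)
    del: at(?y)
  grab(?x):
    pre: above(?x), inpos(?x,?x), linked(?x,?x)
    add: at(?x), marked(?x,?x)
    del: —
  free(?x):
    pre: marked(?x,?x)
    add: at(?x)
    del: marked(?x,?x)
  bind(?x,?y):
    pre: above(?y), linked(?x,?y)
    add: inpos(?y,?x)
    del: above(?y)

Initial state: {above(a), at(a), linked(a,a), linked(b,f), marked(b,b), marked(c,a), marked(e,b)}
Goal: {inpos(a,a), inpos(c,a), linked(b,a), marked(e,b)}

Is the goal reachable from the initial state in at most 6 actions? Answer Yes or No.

1. swap(c,a)  →  {above(a), inpos(c,a), linked(a,a), linked(b,f), marked(b,b), marked(c,a), marked(e,b)}
2. free(b)  →  {above(a), at(b), inpos(c,a), linked(a,a), linked(b,f), marked(c,a), marked(e,b)}
3. swap(b,b)  →  {above(a), inpos(b,b), inpos(c,a), linked(a,a), linked(b,f), marked(c,a), marked(e,b)}
4. push(a,b)  →  {above(a), inpos(c,a), linked(a,a), linked(b,a), linked(b,f), marked(a,a), marked(c,a), marked(e,b)}
5. bind(a,a)  →  {inpos(a,a), inpos(c,a), linked(a,a), linked(b,a), linked(b,f), marked(a,a), marked(c,a), marked(e,b)}
optimal plan length = 5; 5 ≤ 6

Yes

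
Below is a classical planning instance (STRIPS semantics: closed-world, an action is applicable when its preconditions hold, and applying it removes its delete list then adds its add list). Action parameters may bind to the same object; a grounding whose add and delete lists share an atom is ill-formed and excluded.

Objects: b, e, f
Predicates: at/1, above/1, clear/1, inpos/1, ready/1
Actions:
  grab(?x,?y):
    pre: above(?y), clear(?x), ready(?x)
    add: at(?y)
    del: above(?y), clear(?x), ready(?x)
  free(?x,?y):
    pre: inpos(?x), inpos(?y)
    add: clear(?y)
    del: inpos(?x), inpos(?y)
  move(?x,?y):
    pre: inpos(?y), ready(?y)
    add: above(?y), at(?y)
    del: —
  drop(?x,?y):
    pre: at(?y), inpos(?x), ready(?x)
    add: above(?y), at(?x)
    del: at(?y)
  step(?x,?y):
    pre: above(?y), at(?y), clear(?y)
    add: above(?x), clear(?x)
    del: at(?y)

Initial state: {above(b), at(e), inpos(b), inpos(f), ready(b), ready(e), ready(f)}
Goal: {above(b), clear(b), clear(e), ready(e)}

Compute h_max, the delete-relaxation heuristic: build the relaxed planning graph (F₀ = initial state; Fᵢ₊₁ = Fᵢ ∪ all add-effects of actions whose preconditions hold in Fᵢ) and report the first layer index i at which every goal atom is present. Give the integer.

F0 = init (7 atoms)
F1 = F0 ∪ {above(e), above(f), at(b), at(f), clear(b), clear(f)}  (13 atoms)
F2 = F1 ∪ {clear(e)}  (14 atoms)
goal ⊆ F2  ⇒  h_max = 2

2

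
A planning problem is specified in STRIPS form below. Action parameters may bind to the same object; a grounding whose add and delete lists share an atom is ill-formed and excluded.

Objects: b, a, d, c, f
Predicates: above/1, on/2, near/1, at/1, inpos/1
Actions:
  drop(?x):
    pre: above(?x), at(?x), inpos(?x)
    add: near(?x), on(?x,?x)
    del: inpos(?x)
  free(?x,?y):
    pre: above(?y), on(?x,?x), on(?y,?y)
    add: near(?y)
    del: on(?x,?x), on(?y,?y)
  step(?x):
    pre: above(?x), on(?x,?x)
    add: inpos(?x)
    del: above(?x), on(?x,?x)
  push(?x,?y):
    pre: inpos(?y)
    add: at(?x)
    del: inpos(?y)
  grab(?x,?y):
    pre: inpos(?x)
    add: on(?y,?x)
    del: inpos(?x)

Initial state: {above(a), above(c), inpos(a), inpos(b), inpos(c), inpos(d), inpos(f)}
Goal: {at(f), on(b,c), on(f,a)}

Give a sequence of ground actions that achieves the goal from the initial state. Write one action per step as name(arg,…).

1. push(f,b)  →  {above(a), above(c), at(f), inpos(a), inpos(c), inpos(d), inpos(f)}
2. grab(a,f)  →  {above(a), above(c), at(f), inpos(c), inpos(d), inpos(f), on(f,a)}
3. grab(c,b)  →  {above(a), above(c), at(f), inpos(d), inpos(f), on(b,c), on(f,a)}

push(f,b); grab(a,f); grab(c,b)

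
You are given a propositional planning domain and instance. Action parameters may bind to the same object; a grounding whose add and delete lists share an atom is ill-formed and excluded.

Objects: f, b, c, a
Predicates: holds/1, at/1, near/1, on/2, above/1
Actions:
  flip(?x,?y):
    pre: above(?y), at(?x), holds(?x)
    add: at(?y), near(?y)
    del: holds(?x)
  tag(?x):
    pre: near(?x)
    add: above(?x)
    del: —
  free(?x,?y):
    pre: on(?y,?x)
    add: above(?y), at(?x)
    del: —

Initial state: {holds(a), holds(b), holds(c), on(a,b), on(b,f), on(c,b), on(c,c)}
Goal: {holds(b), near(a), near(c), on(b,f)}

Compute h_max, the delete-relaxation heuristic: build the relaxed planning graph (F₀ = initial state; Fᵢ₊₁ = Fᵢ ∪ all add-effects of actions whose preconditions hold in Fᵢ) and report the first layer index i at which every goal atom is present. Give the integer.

2

F0 = init (7 atoms)
F1 = F0 ∪ {above(a), above(b), above(c), at(b), at(c), at(f)}  (13 atoms)
F2 = F1 ∪ {at(a), near(a), near(b), near(c)}  (17 atoms)
goal ⊆ F2  ⇒  h_max = 2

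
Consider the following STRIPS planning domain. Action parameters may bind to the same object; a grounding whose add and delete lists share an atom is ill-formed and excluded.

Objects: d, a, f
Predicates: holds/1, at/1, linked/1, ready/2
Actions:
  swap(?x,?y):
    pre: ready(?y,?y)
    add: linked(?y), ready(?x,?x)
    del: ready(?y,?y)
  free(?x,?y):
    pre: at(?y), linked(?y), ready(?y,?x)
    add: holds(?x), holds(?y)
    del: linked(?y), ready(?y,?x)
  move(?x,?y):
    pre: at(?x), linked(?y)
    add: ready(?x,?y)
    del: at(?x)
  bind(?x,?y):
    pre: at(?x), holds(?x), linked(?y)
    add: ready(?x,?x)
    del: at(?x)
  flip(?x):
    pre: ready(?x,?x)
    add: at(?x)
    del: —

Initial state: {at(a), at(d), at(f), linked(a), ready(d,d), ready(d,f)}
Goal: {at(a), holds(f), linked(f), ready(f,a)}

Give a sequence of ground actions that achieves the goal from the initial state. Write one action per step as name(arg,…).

swap(f,d); swap(d,f); free(f,d); move(f,a)

1. swap(f,d)  →  {at(a), at(d), at(f), linked(a), linked(d), ready(d,f), ready(f,f)}
2. swap(d,f)  →  {at(a), at(d), at(f), linked(a), linked(d), linked(f), ready(d,d), ready(d,f)}
3. free(f,d)  →  {at(a), at(d), at(f), holds(d), holds(f), linked(a), linked(f), ready(d,d)}
4. move(f,a)  →  {at(a), at(d), holds(d), holds(f), linked(a), linked(f), ready(d,d), ready(f,a)}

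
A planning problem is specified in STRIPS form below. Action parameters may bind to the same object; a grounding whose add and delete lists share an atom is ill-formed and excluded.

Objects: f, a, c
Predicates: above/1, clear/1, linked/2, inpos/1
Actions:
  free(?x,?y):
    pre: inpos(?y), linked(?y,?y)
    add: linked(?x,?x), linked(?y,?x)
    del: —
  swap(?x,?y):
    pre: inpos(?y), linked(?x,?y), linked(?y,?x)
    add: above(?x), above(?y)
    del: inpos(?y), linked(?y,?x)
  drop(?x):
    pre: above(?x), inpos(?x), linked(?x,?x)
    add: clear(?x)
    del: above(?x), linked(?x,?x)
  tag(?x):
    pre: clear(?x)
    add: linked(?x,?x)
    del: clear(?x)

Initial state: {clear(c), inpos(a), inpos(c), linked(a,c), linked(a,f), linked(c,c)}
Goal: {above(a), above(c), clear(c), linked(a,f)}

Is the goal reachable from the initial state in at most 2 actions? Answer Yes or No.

Yes

1. free(a,c)  →  {clear(c), inpos(a), inpos(c), linked(a,a), linked(a,c), linked(a,f), linked(c,a), linked(c,c)}
2. swap(a,c)  →  {above(a), above(c), clear(c), inpos(a), linked(a,a), linked(a,c), linked(a,f), linked(c,c)}
optimal plan length = 2; 2 ≤ 2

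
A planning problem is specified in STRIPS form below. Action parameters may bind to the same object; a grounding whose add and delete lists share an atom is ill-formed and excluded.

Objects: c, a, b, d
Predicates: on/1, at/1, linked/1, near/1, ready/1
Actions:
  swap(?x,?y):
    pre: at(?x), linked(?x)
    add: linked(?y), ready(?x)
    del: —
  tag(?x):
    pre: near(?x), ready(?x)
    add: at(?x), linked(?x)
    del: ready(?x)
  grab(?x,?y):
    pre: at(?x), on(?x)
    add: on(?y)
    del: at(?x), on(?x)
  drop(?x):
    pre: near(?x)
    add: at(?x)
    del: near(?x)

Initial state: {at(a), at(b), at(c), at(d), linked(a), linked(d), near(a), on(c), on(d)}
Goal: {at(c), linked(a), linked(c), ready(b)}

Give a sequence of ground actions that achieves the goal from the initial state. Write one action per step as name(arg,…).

1. swap(a,b)  →  {at(a), at(b), at(c), at(d), linked(a), linked(b), linked(d), near(a), on(c), on(d), ready(a)}
2. swap(b,c)  →  {at(a), at(b), at(c), at(d), linked(a), linked(b), linked(c), linked(d), near(a), on(c), on(d), ready(a), ready(b)}

swap(a,b); swap(b,c)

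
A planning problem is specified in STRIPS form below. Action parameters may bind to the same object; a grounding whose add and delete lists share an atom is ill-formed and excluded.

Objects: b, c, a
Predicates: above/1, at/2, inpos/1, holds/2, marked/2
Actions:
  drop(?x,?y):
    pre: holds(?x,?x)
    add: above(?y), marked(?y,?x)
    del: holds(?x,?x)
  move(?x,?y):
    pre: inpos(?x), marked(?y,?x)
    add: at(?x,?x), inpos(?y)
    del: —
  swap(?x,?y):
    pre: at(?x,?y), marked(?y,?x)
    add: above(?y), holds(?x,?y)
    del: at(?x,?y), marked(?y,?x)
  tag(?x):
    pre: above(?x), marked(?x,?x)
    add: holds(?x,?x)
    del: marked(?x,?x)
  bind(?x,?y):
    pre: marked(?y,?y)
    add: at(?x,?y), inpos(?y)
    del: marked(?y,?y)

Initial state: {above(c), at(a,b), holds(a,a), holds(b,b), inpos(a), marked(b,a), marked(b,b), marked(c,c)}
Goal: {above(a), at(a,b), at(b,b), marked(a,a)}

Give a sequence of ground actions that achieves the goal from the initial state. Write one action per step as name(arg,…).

1. drop(a,a)  →  {above(a), above(c), at(a,b), holds(b,b), inpos(a), marked(a,a), marked(b,a), marked(b,b), marked(c,c)}
2. bind(b,b)  →  {above(a), above(c), at(a,b), at(b,b), holds(b,b), inpos(a), inpos(b), marked(a,a), marked(b,a), marked(c,c)}

drop(a,a); bind(b,b)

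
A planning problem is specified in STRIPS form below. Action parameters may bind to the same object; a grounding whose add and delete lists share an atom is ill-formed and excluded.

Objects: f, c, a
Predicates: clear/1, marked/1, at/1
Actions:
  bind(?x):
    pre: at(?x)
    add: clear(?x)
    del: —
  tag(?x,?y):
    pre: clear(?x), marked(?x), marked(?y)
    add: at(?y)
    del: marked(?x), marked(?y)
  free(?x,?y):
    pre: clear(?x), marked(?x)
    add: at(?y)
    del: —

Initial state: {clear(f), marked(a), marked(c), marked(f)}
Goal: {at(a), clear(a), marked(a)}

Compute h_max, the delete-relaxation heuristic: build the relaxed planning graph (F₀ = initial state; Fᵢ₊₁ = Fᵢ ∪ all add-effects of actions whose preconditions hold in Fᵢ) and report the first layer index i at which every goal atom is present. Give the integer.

2

F0 = init (4 atoms)
F1 = F0 ∪ {at(a), at(c), at(f)}  (7 atoms)
F2 = F1 ∪ {clear(a), clear(c)}  (9 atoms)
goal ⊆ F2  ⇒  h_max = 2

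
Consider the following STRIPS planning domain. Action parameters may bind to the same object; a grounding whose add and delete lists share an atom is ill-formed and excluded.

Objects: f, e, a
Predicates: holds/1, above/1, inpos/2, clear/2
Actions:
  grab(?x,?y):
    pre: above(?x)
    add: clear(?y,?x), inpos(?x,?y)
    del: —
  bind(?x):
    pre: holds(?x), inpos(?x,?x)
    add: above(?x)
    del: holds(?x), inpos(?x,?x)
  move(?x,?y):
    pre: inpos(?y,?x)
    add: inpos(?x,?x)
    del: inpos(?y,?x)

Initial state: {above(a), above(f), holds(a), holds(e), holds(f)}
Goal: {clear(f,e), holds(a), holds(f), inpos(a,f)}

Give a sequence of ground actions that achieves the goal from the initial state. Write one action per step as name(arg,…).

grab(f,e); grab(a,f); move(e,f); bind(e); grab(e,f)

1. grab(f,e)  →  {above(a), above(f), clear(e,f), holds(a), holds(e), holds(f), inpos(f,e)}
2. grab(a,f)  →  {above(a), above(f), clear(e,f), clear(f,a), holds(a), holds(e), holds(f), inpos(a,f), inpos(f,e)}
3. move(e,f)  →  {above(a), above(f), clear(e,f), clear(f,a), holds(a), holds(e), holds(f), inpos(a,f), inpos(e,e)}
4. bind(e)  →  {above(a), above(e), above(f), clear(e,f), clear(f,a), holds(a), holds(f), inpos(a,f)}
5. grab(e,f)  →  {above(a), above(e), above(f), clear(e,f), clear(f,a), clear(f,e), holds(a), holds(f), inpos(a,f), inpos(e,f)}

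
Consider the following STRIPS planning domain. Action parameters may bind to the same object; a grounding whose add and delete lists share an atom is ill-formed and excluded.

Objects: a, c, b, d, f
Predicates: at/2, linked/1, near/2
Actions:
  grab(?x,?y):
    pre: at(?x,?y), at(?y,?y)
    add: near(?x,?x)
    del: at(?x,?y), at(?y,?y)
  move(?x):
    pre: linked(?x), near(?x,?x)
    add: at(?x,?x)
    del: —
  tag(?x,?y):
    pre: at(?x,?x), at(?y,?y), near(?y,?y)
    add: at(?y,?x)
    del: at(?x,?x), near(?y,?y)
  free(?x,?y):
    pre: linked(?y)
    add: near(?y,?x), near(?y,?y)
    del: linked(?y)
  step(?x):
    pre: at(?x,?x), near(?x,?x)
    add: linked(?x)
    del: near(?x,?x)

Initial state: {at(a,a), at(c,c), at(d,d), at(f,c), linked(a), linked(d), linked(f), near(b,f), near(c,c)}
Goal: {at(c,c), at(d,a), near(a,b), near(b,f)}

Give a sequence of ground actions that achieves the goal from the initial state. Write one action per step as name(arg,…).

free(a,d); tag(a,d); free(b,a)

1. free(a,d)  →  {at(a,a), at(c,c), at(d,d), at(f,c), linked(a), linked(f), near(b,f), near(c,c), near(d,a), near(d,d)}
2. tag(a,d)  →  {at(c,c), at(d,a), at(d,d), at(f,c), linked(a), linked(f), near(b,f), near(c,c), near(d,a)}
3. free(b,a)  →  {at(c,c), at(d,a), at(d,d), at(f,c), linked(f), near(a,a), near(a,b), near(b,f), near(c,c), near(d,a)}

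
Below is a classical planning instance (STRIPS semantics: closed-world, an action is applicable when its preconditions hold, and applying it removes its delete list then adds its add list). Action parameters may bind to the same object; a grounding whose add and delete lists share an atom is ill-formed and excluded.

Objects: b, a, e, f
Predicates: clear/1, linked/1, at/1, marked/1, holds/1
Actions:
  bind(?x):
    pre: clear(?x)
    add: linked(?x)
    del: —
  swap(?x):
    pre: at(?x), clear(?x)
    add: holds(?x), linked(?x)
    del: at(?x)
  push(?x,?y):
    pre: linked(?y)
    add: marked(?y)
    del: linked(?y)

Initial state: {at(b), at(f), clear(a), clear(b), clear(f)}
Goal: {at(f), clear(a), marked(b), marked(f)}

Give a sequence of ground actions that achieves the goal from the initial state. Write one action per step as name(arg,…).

bind(b); bind(f); push(b,b); push(b,f)

1. bind(b)  →  {at(b), at(f), clear(a), clear(b), clear(f), linked(b)}
2. bind(f)  →  {at(b), at(f), clear(a), clear(b), clear(f), linked(b), linked(f)}
3. push(b,b)  →  {at(b), at(f), clear(a), clear(b), clear(f), linked(f), marked(b)}
4. push(b,f)  →  {at(b), at(f), clear(a), clear(b), clear(f), marked(b), marked(f)}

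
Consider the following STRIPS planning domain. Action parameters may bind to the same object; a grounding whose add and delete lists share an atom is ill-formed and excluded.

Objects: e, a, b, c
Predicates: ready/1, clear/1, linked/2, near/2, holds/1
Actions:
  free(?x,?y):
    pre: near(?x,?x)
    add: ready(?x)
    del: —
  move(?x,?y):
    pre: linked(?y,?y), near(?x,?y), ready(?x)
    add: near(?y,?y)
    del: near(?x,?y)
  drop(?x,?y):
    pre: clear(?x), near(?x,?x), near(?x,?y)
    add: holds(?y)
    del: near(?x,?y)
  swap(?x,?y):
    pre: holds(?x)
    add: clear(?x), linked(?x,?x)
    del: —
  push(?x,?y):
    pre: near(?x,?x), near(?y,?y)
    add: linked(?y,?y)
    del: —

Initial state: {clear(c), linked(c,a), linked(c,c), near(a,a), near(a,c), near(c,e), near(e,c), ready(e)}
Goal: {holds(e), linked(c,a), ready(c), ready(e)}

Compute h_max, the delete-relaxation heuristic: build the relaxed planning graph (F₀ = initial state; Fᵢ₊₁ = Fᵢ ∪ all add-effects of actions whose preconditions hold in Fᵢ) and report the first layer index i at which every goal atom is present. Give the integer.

F0 = init (8 atoms)
F1 = F0 ∪ {linked(a,a), near(c,c), ready(a)}  (11 atoms)
F2 = F1 ∪ {holds(c), holds(e), ready(c)}  (14 atoms)
goal ⊆ F2  ⇒  h_max = 2

2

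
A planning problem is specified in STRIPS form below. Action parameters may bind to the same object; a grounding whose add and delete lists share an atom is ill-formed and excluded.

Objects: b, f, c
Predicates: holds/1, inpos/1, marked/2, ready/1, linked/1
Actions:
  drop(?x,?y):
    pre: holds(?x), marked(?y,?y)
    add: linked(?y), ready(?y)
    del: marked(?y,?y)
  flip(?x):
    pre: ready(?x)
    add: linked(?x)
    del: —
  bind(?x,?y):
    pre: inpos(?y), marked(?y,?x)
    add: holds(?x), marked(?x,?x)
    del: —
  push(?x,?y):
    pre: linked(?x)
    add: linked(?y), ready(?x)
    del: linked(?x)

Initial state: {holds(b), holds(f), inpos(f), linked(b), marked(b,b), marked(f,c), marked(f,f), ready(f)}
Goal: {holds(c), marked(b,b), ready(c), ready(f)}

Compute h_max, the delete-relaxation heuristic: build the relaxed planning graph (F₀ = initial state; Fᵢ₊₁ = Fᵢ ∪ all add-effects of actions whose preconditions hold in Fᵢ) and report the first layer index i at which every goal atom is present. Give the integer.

F0 = init (8 atoms)
F1 = F0 ∪ {holds(c), linked(c), linked(f), marked(c,c), ready(b)}  (13 atoms)
F2 = F1 ∪ {ready(c)}  (14 atoms)
goal ⊆ F2  ⇒  h_max = 2

2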